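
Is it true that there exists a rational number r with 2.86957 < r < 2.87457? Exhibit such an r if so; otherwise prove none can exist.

r = 89/31

Multiplying by 31: 31·2.86957 = 88.95667 and 31·2.87457 = 89.11167, so the integer 89 lies strictly between them.
Dividing back, 2.86957 < 89/31 < 2.87457, and 89/31 is rational.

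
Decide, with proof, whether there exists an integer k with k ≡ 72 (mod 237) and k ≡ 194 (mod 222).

Reduce both congruences modulo 3, which divides 237 and 222: they say k ≡ 72 (mod 3) and k ≡ 194 (mod 3).
However 72 ≡ 0 and 194 ≡ 2 (mod 3), and 0 ≠ 2.
Therefore no such k exists.

No such integer exists.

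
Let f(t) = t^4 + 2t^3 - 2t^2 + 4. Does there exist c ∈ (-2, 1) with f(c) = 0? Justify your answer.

Yes, such a c exists.

f(-2) = -4 and f(1) = 5, which have opposite signs.
As a polynomial, f is continuous on every closed interval.
By the Intermediate Value Theorem f must vanish at some point of (-2, 1).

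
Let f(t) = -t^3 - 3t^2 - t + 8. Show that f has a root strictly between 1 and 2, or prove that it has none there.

f(1) = 3 and f(2) = -14, which have opposite signs.
f is continuous everywhere (it is a polynomial), in particular on [1, 2].
By the Intermediate Value Theorem, f takes the value 0 somewhere in the open interval.

Yes, f has a root in the interval.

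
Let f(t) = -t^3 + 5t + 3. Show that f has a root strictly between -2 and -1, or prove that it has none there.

f(-2) = 1 and f(-1) = -1, which have opposite signs.
Since f is a polynomial it is continuous on [-2, -1].
By the Intermediate Value Theorem, f takes the value 0 somewhere in the open interval.

Such a root exists.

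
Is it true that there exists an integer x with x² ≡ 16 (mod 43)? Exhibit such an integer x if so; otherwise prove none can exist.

Take x = 39. Then 39² = 1521 = 35·43 + 16, so 39² ≡ 16 (mod 43).

x = 39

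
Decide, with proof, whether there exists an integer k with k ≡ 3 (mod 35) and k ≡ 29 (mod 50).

gcd(35, 50) = 5. If k ≡ 3 (mod 35) and k ≡ 29 (mod 50), then k ≡ 3 (mod 5) and k ≡ 29 (mod 5).
But 3 mod 5 = 3 while 29 mod 5 = 4, a contradiction.
So no integer satisfies both congruences.

No such integer exists.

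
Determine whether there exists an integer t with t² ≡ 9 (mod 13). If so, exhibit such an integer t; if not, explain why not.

t = 3

Take t = 3. Then 3² = 9, and since 0 ≤ 9 < 13 this is already reduced: 3² ≡ 9 (mod 13).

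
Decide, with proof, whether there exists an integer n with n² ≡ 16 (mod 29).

n = 4

Take n = 4. Then 4² = 16, and since 0 ≤ 16 < 29 this is already reduced: 4² ≡ 16 (mod 29).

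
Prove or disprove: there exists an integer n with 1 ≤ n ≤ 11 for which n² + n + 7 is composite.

At n = 10: 10² + 10 + 7 = 117 = 3·39, which is composite.

n = 10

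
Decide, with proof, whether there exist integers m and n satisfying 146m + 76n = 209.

Both 146 and 76 are divisible by gcd(146, 76) = 2, hence so is any combination 146m + 76n.
But 209 is not a multiple of 2 (it leaves remainder 1).
Therefore 146m + 76n = 209 has no solution in integers.

There are no such integers.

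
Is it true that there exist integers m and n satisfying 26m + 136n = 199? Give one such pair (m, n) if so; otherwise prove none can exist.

Both 26 and 136 are divisible by gcd(26, 136) = 2, hence so is any combination 26m + 136n.
But 199 = 2·99 + 1, so 2 ∤ 199.
Therefore 26m + 136n = 199 has no solution in integers.

No such integers exist.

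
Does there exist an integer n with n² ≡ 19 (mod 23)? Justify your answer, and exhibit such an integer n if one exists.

No such integer exists.

Apply Euler's criterion with the prime 23: 19 is a quadratic residue iff 19^11 ≡ 1 (mod 23), and a non-residue iff it is ≡ −1.
Repeated squaring mod 23: 19^2 = 361 ≡ 16; 19^4 ≡ 16² = 256 ≡ 3; 19^8 ≡ 3² = 9 ≡ 9.
Since 11 = 8 + 2 + 1, 19^11 ≡ 9 · 16 · 19; multiplying out mod 23: 9·16 = 144 ≡ 6, then 6·19 = 114 ≡ 22. Thus 19^11 ≡ 22 ≡ −1 (mod 23).
By Euler's criterion 19 is a quadratic non-residue mod 23: no n satisfies n² ≡ 19 (mod 23).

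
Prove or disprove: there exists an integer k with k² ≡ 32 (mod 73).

k = 55

k = 55 works: 55² = 3025, and 3025 − 32 = 2993 = 41·73.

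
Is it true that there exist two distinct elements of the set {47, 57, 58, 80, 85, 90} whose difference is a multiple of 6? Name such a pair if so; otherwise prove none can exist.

There is no such pair.

Reduce each element modulo 6: 47↦5, 57↦3, 58↦4, 80↦2, 85↦1, 90↦0.
All 6 residues are distinct, so no two elements differ by a multiple of 6.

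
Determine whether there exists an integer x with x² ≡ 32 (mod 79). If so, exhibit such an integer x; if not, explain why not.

Take x = 43. Then 43² = 1849 = 23·79 + 32, so 43² ≡ 32 (mod 79).

x = 43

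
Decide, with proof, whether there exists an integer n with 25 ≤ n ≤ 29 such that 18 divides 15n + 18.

No, no such integer n in that range exists.

For n = 25, 26, …, 29 the values of 15n + 18 modulo 18 are 15, 12, 9, 6, 3 respectively.
The residue 0 does not occur, so no n in [25, 29] makes 15n + 18 a multiple of 18.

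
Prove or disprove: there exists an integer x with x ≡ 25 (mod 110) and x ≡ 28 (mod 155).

No, no such integer exists.

Both moduli are multiples of 5 = gcd(110, 155), so any solution would satisfy x ≡ 25 and x ≡ 28 modulo 5 simultaneously.
However 25 ≡ 0 and 28 ≡ 3 (mod 5), and 0 ≠ 3.
So no integer satisfies both congruences.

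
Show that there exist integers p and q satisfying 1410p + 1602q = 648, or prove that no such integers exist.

gcd(1410, 1602) = 6, and 6 divides 648, so integer solutions exist.
Dividing through by 6 reduces the equation to 235p + 267q = 108.
Euclidean algorithm: 267 = 1·235 + 32, 235 = 7·32 + 11, 32 = 2·11 + 10, 11 = 1·10 + 1, 10 = 10·1 + 0.
Unwinding: 1 = 11 − 1·10 = 11 − (32 − 2·11) = −32 + 3·11 = −32 + 3·(235 − 7·32) = 3·235 − 22·32 = 3·235 − 22·(267 − 1·235) = −22·267 + 25·235, i.e. 235·25 + 267·(-22) = 1.
Times 108: 235·2700 + 267·(-2376) = 108, so (2700, -2376) solves it.
Shifting by a multiple of (267, −235) keeps it a solution: p = 2700 − 10·267 = 30, q = -2376 + 10·235 = -26.
Check: 1410·30 + 1602·(-26) = 42300 − 41652 = 648. ✓

p = 30, q = -26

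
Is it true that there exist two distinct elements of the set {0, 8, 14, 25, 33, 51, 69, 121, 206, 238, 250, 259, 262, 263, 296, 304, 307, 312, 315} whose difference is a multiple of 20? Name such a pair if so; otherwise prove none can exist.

No, no such pair exists.

Two integers differ by a multiple of 20 exactly when they have the same residue mod 20. The residues are 0↦0, 8↦8, 14↦14, 25↦5, 33↦13, 51↦11, 69↦9, 121↦1, 206↦6, 238↦18, 250↦10, 259↦19, 262↦2, 263↦3, 296↦16, 304↦4, 307↦7, 312↦12, 315↦15.
These 19 residues are pairwise different, hence no difference of two elements is divisible by 20.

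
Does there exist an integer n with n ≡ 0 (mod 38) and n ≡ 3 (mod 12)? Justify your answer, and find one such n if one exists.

gcd(38, 12) = 2. If n ≡ 0 (mod 38) and n ≡ 3 (mod 12), then n ≡ 0 (mod 2) and n ≡ 3 (mod 2).
But 0 mod 2 = 0 while 3 mod 2 = 1, a contradiction.
So no integer satisfies both congruences.

No such integer exists.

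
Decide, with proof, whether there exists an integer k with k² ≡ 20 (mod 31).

Take k = 19. Then 19² = 361 = 11·31 + 20, so 19² ≡ 20 (mod 31).

k = 19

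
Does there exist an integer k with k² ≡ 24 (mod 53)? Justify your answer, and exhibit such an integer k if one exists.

k = 17

k = 17 works: 17² = 289, and 289 − 24 = 265 = 5·53.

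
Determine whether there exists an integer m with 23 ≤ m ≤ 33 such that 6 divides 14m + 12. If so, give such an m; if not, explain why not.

m = 24 works, since 14·24 + 12 = 348 = 58·6.

m = 24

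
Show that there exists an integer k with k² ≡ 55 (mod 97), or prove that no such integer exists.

Apply Euler's criterion with the prime 97: 55 is a quadratic residue iff 55^48 ≡ 1 (mod 97), and a non-residue iff it is ≡ −1.
Squaring successively (mod 97): 55^2 = 3025 ≡ 18; 55^4 ≡ 18² = 324 ≡ 33; 55^8 ≡ 33² = 1089 ≡ 22; 55^16 ≡ 22² = 484 ≡ 96; 55^32 ≡ 96² = 9216 ≡ 1.
Since 48 = 32 + 16, 55^48 ≡ 1 · 96; multiplying out mod 97: 1·96 = 96 ≡ 96. Thus 55^48 ≡ 96 ≡ −1 (mod 97).
The value −1 means 55 is a non-residue modulo 97, so k² ≡ 55 (mod 97) is impossible.

No, no such integer exists.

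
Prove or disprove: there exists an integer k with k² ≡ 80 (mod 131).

k = 92 works: 92² = 8464, and 8464 − 80 = 8384 = 64·131.

k = 92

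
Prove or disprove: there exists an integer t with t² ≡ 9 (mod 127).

t = 124 works: 124² = 15376, and 15376 − 9 = 15367 = 121·127.

t = 124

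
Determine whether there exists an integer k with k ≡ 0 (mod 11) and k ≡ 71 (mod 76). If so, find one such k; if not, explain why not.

Since 11 and 76 share no common factor, CRT says the pair of congruences has a solution (unique mod 836).
Any solution of the first congruence is k = 0 + 11t; substituting into the second, 11t ≡ 71 − 0 ≡ 71 (mod 76).
Invert 11 mod 76 by the Euclidean algorithm: 76 = 6·11 + 10, 11 = 1·10 + 1, 10 = 10·1 + 0; back-substituting, 1 = 11 − 1·10 = 11 − (76 − 6·11) = −76 + 7·11. Hence 11·7 ≡ 1, so 11⁻¹ ≡ 7 (mod 76).
Multiplying by 7: t ≡ 7·71 = 497 ≡ 41 (mod 76).
With t = 41: k = 0 + 11·41 = 451.
Verify: 451 = 41·11 + 0 and 451 = 5·76 + 71. ✓

k = 451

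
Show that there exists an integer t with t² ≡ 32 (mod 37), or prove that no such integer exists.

There is no such integer.

Apply Euler's criterion with the prime 37: 32 is a quadratic residue iff 32^18 ≡ 1 (mod 37), and a non-residue iff it is ≡ −1.
Squaring successively (mod 37): 32^2 = 1024 ≡ 25; 32^4 ≡ 25² = 625 ≡ 33; 32^8 ≡ 33² = 1089 ≡ 16; 32^16 ≡ 16² = 256 ≡ 34.
Since 18 = 16 + 2, 32^18 ≡ 34 · 25; multiplying out mod 37: 34·25 = 850 ≡ 36. Thus 32^18 ≡ 36 ≡ −1 (mod 37).
The value −1 means 32 is a non-residue modulo 37, so t² ≡ 32 (mod 37) is impossible.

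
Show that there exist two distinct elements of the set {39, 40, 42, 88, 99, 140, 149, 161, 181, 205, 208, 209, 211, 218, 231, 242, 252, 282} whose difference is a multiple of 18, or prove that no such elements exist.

There is no such pair.

Reduce each element modulo 18: 39↦3, 40↦4, 42↦6, 88↦16, 99↦9, 140↦14, 149↦5, 161↦17, 181↦1, 205↦7, 208↦10, 209↦11, 211↦13, 218↦2, 231↦15, 242↦8, 252↦0, 282↦12.
No residue repeats among the 18 elements, so no pair has difference ≡ 0 (mod 18).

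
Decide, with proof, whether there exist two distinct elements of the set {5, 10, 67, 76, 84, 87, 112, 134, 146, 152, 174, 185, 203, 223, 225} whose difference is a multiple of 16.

Two integers differ by a multiple of 16 exactly when they have the same residue mod 16. The residues are 5↦5, 10↦10, 67↦3, 76↦12, 84↦4, 87↦7, 112↦0, 134↦6, 146↦2, 152↦8, 174↦14, 185↦9, 203↦11, 223↦15, 225↦1.
These 15 residues are pairwise different, hence no difference of two elements is divisible by 16.

No such pair exists.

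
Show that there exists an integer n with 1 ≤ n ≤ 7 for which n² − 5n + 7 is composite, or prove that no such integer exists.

At n = 7: 7² − 5·7 + 7 = 21 = 3·7, which is composite.

n = 7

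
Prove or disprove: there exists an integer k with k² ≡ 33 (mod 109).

109 is prime, so by Euler's criterion 33 is a square mod 109 iff 33^((109−1)/2) = 33^54 ≡ 1 (mod 109).
Repeated squaring mod 109: 33^2 = 1089 ≡ 108; 33^4 ≡ 108² = 11664 ≡ 1; 33^8 ≡ 1² = 1 ≡ 1; 33^16 ≡ 1² = 1 ≡ 1; 33^32 ≡ 1² = 1 ≡ 1.
Since 54 = 32 + 16 + 4 + 2, 33^54 ≡ 1 · 1 · 1 · 108; multiplying out mod 109: 1·1 = 1 ≡ 1, then 1·1 = 1 ≡ 1, then 1·108 = 108 ≡ 108. Thus 33^54 ≡ 108 ≡ −1 (mod 109).
The value −1 means 33 is a non-residue modulo 109, so k² ≡ 33 (mod 109) is impossible.

There is no such integer.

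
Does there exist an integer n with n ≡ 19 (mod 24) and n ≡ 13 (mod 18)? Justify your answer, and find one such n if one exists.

n = 67

The moduli are not coprime: gcd(24, 18) = 6. Compatibility requires 6 ∣ (13 − 19) = -6, which holds, so solutions exist.
Step through n = 19, 19 + 24, 19 + 2·24, …: the values 19, 43, 67 reduce mod 18 to 1, 7, 13. The value 67 hits 13.
Verify: 67 = 2·24 + 19 and 67 = 3·18 + 13. ✓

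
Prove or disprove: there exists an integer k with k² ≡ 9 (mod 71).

k = 68

Take k = 68. Then 68² = 4624 = 65·71 + 9, so 68² ≡ 9 (mod 71).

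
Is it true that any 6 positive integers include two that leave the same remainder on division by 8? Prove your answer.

Take the 6 consecutive integers 32, 33, …, 37: their residues mod 8 are all distinct because 6 ≤ 8.
Hence this collection has no pair with equal remainders mod 8, disproving the claim.

No, the set {32, 33, 34, 35, 36, 37} is a counterexample.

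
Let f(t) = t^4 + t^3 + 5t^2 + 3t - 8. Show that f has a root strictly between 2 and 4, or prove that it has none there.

No such root exists.

f(2) = 42 and f(4) = 404, both positive, so a sign-change argument is unavailable; we show f keeps this sign on the whole interval.
Shift to the endpoint 2: with t = 2 + u (0 < u < 2), one computes f(2 + u) = u^4 + 9u^3 + 35u^2 + 67u + 42.
The nonzero coefficients here are all positive, so for u > 0 every term is positive (or zero), and the constant term 42 is strictly positive.
Therefore f(t) > 0 throughout (2, 4), and f has no zero there.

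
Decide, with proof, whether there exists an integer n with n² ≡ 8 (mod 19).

No such integer exists.

Computing n² mod 19 for n = 0, 1, …, 9 (enough, by the symmetry n ↦ 19 − n) gives 0, 1, 4, 9, 16, 6, 17, 11, 7, 5.
So the quadratic residues mod 19 are {0, 1, 4, 5, 6, 7, 9, 11, 16, 17}, and 8 is not among them.
Hence no integer n has n² ≡ 8 (mod 19).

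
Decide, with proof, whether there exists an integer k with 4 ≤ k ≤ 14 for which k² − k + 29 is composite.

k = 12

At k = 12: 12² − 12 + 29 = 161 = 7·23, which is composite.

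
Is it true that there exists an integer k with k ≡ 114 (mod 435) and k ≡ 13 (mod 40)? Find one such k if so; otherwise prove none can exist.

There is no such integer.

gcd(435, 40) = 5. If k ≡ 114 (mod 435) and k ≡ 13 (mod 40), then k ≡ 114 (mod 5) and k ≡ 13 (mod 5).
However 114 ≡ 4 and 13 ≡ 3 (mod 5), and 4 ≠ 3.
Therefore no such k exists.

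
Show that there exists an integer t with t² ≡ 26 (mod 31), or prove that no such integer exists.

31 is prime, so by Euler's criterion 26 is a square mod 31 iff 26^((31−1)/2) = 26^15 ≡ 1 (mod 31).
Repeated squaring mod 31: 26^2 = 676 ≡ 25; 26^4 ≡ 25² = 625 ≡ 5; 26^8 ≡ 5² = 25 ≡ 25.
Since 15 = 8 + 4 + 2 + 1, 26^15 ≡ 25 · 5 · 25 · 26; multiplying out mod 31: 25·5 = 125 ≡ 1, then 1·25 = 25 ≡ 25, then 25·26 = 650 ≡ 30. Thus 26^15 ≡ 30 ≡ −1 (mod 31).
The value −1 means 26 is a non-residue modulo 31, so t² ≡ 26 (mod 31) is impossible.

No, no such integer exists.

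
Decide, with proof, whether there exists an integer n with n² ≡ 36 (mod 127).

Take n = 121. Then 121² = 14641 = 115·127 + 36, so 121² ≡ 36 (mod 127).

n = 121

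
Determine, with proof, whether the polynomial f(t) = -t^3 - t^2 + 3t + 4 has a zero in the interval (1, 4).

f(1) = 5 and f(4) = -64, which have opposite signs.
Since f is a polynomial it is continuous on [1, 4].
By the Intermediate Value Theorem f must vanish at some point of (1, 4).

Yes, f has a root in the interval.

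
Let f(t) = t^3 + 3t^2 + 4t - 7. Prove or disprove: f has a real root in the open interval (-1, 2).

f(-1) = -9 and f(2) = 21, which have opposite signs.
Since f is a polynomial it is continuous on [-1, 2].
By the Intermediate Value Theorem, f takes the value 0 somewhere in the open interval.

Such a root exists.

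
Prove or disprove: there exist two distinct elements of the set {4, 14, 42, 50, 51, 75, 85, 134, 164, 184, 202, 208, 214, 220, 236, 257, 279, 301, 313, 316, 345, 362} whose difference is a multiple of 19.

The pair (4, 42) works.

Reduce each element mod 19: 4↦4, 14↦14, 42↦4, 50↦12, 51↦13, 75↦18, 85↦9, 134↦1, 164↦12, 184↦13, 202↦12, 208↦18, 214↦5, 220↦11, 236↦8, 257↦10, 279↦13, 301↦16, 313↦9, 316↦12, 345↦3, 362↦1. The residue 4 repeats (at 4 and 42), and 42 − 4 = 38 = 2·19.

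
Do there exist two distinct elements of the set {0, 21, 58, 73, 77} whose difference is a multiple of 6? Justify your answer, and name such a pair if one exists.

Residues mod 6: 0↦0, 21↦3, 58↦4, 73↦1, 77↦5.
These 5 residues are pairwise different, hence no difference of two elements is divisible by 6.

There is no such pair.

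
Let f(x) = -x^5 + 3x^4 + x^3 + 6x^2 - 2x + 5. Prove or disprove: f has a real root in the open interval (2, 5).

f(2) = 49 and f(5) = -980, which have opposite signs.
Since f is a polynomial it is continuous on [2, 5].
By the Intermediate Value Theorem f must vanish at some point of (2, 5).

Such a root exists.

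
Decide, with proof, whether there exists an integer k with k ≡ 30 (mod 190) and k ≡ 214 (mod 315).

Both moduli are multiples of 5 = gcd(190, 315), so any solution would satisfy k ≡ 30 and k ≡ 214 modulo 5 simultaneously.
However 30 ≡ 0 and 214 ≡ 4 (mod 5), and 0 ≠ 4.
So no integer satisfies both congruences.

There is no such integer.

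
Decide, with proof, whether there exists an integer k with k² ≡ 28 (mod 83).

k = 51

k = 51 works: 51² = 2601, and 2601 − 28 = 2573 = 31·83.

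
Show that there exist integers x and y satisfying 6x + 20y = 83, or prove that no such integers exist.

No, no such integers exist.

gcd(6, 20) = 2, so every integer of the form 6x + 20y is a multiple of 2.
But 83 = 2·41 + 1, so 2 ∤ 83.
Therefore 6x + 20y = 83 has no solution in integers.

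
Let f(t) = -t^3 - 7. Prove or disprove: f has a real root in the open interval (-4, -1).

Such a root exists.

f(-4) = 57 and f(-1) = -6, which have opposite signs.
As a polynomial, f is continuous on every closed interval.
By the Intermediate Value Theorem f must vanish at some point of (-4, -1).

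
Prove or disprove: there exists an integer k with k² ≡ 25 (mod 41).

k = 36 works: 36² = 1296, and 1296 − 25 = 1271 = 31·41.

k = 36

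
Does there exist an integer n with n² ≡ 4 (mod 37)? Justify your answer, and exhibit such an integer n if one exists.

Take n = 2. Then 2² = 4, and since 0 ≤ 4 < 37 this is already reduced: 2² ≡ 4 (mod 37).

n = 2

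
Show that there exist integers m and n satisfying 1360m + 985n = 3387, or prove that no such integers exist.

No such integers exist.

Both 1360 and 985 are divisible by gcd(1360, 985) = 5, hence so is any combination 1360m + 985n.
But 3387 = 5·677 + 2, so 5 ∤ 3387.
Therefore 1360m + 985n = 3387 has no solution in integers.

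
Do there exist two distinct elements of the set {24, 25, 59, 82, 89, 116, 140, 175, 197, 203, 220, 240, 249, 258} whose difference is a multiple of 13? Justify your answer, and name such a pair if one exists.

Both 24 and 89 leave remainder 11 on division by 13; their difference 65 = 5·13 is a multiple of 13.

24 and 89 are such a pair.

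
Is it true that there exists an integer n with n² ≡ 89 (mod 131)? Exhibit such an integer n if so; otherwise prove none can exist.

n = 58

Take n = 58. Then 58² = 3364 = 25·131 + 89, so 58² ≡ 89 (mod 131).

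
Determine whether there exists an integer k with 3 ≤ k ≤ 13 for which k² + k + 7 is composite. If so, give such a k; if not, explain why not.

k = 13

At k = 13: 13² + 13 + 7 = 189 = 3·63, which is composite.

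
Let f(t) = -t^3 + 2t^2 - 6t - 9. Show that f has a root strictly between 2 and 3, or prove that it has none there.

No such root exists.

f(2) = -21 and f(3) = -36, both negative.
f'(t) = -3t^2 + 4t - 6 has discriminant 4² − 4·(-3)·(-6) = -56 < 0, so f' has no real roots and is negative for every real t.
Hence f is strictly decreasing on ℝ, and in particular on [2, 3]. A strictly monotone function with same-sign endpoint values stays negative on the whole interval, so f has no zero in (2, 3).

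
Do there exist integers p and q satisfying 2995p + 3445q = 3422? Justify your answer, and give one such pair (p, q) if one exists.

Any value of 2995p + 3445q is a multiple of gcd(2995, 3445) = 5.
However 3422 leaves remainder 2 on division by 5.
So the equation is unsolvable over ℤ.

No, no such integers exist.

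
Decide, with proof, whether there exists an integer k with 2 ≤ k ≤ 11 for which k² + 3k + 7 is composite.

At k = 9: 9² + 3·9 + 7 = 115 = 5·23, which is composite.

k = 9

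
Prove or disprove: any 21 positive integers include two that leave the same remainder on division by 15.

There are exactly 15 possible remainders on division by 15.
With 21 integers and only 15 classes, the pigeonhole principle forces two of them, say a and b, into the same class.
So a and b have equal remainders mod 15, which is exactly what was to be shown.

Yes.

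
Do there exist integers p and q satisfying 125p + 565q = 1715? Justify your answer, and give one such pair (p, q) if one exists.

Every value of 125p + 565q is a multiple of gcd(125, 565) = 5; since 5 ∣ 1715, solutions exist.
Dividing through by 5 reduces the equation to 25p + 113q = 343.
Euclidean algorithm: 113 = 4·25 + 13, 25 = 1·13 + 12, 13 = 1·12 + 1, 12 = 12·1 + 0.
Unwinding: 1 = 13 − 1·12 = 13 − (25 − 1·13) = −25 + 2·13 = −25 + 2·(113 − 4·25) = 2·113 − 9·25, i.e. 25·(-9) + 113·2 = 1.
Multiplying through by 343: p = (-9)·343 = -3087, q = 2·343 = 686 is a solution.
Adding 28·113 to p and subtracting 28·25 from q gives the tidier solution (77, -14).
Check: 125·77 + 565·(-14) = 9625 − 7910 = 1715. ✓

p = 77, q = -14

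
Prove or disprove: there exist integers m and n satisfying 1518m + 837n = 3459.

m = 230, n = -413

Since gcd(1518, 837) = 3 and 3459 = 3·1153, Bézout's identity guarantees a solution.
Dividing through by 3 reduces the equation to 506m + 279n = 1153.
Euclidean algorithm: 506 = 1·279 + 227, 279 = 1·227 + 52, 227 = 4·52 + 19, 52 = 2·19 + 14, 19 = 1·14 + 5, 14 = 2·5 + 4, 5 = 1·4 + 1, 4 = 4·1 + 0.
Working back up the chain: 1 = 5 − 1·4 = 5 − (14 − 2·5) = −14 + 3·5 = −14 + 3·(19 − 1·14) = 3·19 − 4·14 = 3·19 − 4·(52 − 2·19) = −4·52 + 11·19 = −4·52 + 11·(227 − 4·52) = 11·227 − 48·52 = 11·227 − 48·(279 − 1·227) = −48·279 + 59·227 = −48·279 + 59·(506 − 1·279) = 59·506 − 107·279. So 506·59 + 279·(-107) = 1.
Scaling by 1153 gives the particular solution (m, n) = (68027, -123371).
The general solution is m = 68027 + 279k, n = -123371 − 506k; taking k = -243 gives the smaller pair m = 230, n = -413.
Indeed 1518·230 + 837·(-413) = 349140 − 345681 = 3459.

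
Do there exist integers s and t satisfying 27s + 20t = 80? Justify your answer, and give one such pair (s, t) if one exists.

s = 0, t = 4

27 and 20 are coprime, so 27s + 20t ranges over all of ℤ.
Euclidean algorithm: 27 = 1·20 + 7, 20 = 2·7 + 6, 7 = 1·6 + 1, 6 = 6·1 + 0.
Back-substituting, 1 = 7 − 1·6 = 7 − (20 − 2·7) = −20 + 3·7 = −20 + 3·(27 − 1·20) = 3·27 − 4·20; that is, 27·3 + 20·(-4) = 1.
Scaling by 80 gives the particular solution (s, t) = (240, -320).
Subtracting 12·20 from s and adding 12·27 to t gives the tidier solution (0, 4).
Check: 27·0 + 20·4 = 0 + 80 = 80. ✓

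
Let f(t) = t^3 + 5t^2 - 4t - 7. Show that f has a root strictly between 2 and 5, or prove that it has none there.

f(2) = 13 and f(5) = 223, both positive, so a sign-change argument is unavailable; we show f keeps this sign on the whole interval.
Shift to the endpoint 2: with t = 2 + u (0 < u < 3), one computes f(2 + u) = u^3 + 11u^2 + 28u + 13.
All 4 nonzero coefficients of this polynomial in u are positive; hence for u > 0 the value is a sum of positive terms (the constant 13 among them).
So f is strictly positive on (2, 5); no root exists in the interval.

f has no root in that interval.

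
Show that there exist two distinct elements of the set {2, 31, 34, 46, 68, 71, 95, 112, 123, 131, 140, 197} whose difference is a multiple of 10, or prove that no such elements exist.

The pair (2, 112) works.

Both 2 and 112 leave remainder 2 on division by 10; their difference 110 = 11·10 is a multiple of 10.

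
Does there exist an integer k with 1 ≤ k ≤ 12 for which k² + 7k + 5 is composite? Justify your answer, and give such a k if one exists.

k = 3

At k = 3: 3² + 7·3 + 5 = 35 = 5·7, which is composite.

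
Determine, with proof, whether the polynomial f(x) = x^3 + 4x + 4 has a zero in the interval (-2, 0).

Such a root exists.

f(-2) = -12 and f(0) = 4, which have opposite signs.
As a polynomial, f is continuous on every closed interval.
By the Intermediate Value Theorem f must vanish at some point of (-2, 0).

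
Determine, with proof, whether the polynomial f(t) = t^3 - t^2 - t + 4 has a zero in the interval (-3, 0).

f(-3) = -29 and f(0) = 4, which have opposite signs.
f is continuous everywhere (it is a polynomial), in particular on [-3, 0].
By the Intermediate Value Theorem, f takes the value 0 somewhere in the open interval.

Yes, f has a root in the interval.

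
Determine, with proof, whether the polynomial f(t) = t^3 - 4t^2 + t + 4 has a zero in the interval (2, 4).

Yes, f has a root in the interval.

f(2) = -2 and f(4) = 8, which have opposite signs.
Since f is a polynomial it is continuous on [2, 4].
By the Intermediate Value Theorem f must vanish at some point of (2, 4).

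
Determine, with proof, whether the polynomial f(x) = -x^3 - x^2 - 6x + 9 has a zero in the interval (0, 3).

Yes, f has a root in the interval.

f(0) = 9 and f(3) = -45, which have opposite signs.
As a polynomial, f is continuous on every closed interval.
By the Intermediate Value Theorem f must vanish at some point of (0, 3).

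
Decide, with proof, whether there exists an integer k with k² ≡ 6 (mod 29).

Take k = 21. Then 21² = 441 = 15·29 + 6, so 21² ≡ 6 (mod 29).

k = 21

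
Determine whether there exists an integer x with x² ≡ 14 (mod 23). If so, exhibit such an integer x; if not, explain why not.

Apply Euler's criterion with the prime 23: 14 is a quadratic residue iff 14^11 ≡ 1 (mod 23), and a non-residue iff it is ≡ −1.
Repeated squaring mod 23: 14^2 = 196 ≡ 12; 14^4 ≡ 12² = 144 ≡ 6; 14^8 ≡ 6² = 36 ≡ 13.
Since 11 = 8 + 2 + 1, 14^11 ≡ 13 · 12 · 14; multiplying out mod 23: 13·12 = 156 ≡ 18, then 18·14 = 252 ≡ 22. Thus 14^11 ≡ 22 ≡ −1 (mod 23).
The value −1 means 14 is a non-residue modulo 23, so x² ≡ 14 (mod 23) is impossible.

There is no such integer.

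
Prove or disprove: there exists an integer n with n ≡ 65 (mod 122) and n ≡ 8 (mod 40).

Both moduli are multiples of 2 = gcd(122, 40), so any solution would satisfy n ≡ 65 and n ≡ 8 modulo 2 simultaneously.
However 65 ≡ 1 and 8 ≡ 0 (mod 2), and 1 ≠ 0.
Therefore no such n exists.

There is no such integer.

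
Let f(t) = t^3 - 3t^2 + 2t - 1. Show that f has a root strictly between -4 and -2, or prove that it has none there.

No such root exists.

The endpoint values f(-4) = -121 and f(-2) = -25 are both negative. Claim: f(t) < 0 for every t in (-4, -2).
Substitute t = -2 − u, where 0 < u < 2 on the interval. Expanding, f(-2 − u) = -u^3 - 9u^2 - 26u - 25.
All 4 nonzero coefficients of this polynomial in u are negative; hence for u > 0 the value is a sum of negative terms (the constant -25 among them).
Therefore f(t) < 0 throughout (-4, -2), and f has no zero there.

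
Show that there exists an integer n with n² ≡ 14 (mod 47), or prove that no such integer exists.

n = 22

n = 22 works: 22² = 484, and 484 − 14 = 470 = 10·47.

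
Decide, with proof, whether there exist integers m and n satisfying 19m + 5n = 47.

19 and 5 are coprime, so 19m + 5n ranges over all of ℤ.
Run the Euclidean algorithm on 19 and 5: 19 = 3·5 + 4, 5 = 1·4 + 1, 4 = 4·1 + 0.
Back-substituting, 1 = 5 − 1·4 = 5 − (19 − 3·5) = −19 + 4·5; that is, 19·(-1) + 5·4 = 1.
Times 47: 19·(-47) + 5·188 = 47, so (-47, 188) solves it.
Adding 10·5 to m and subtracting 10·19 from n gives the tidier solution (3, -2).
Indeed 19·3 + 5·(-2) = 57 − 10 = 47.

m = 3, n = -2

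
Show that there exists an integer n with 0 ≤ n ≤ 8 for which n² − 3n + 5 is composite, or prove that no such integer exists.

At n = 8: 8² − 3·8 + 5 = 45 = 3·15, which is composite.

n = 8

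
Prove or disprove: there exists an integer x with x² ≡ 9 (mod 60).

x = 27

x = 27 works: 27² = 729, and 729 − 9 = 720 = 12·60.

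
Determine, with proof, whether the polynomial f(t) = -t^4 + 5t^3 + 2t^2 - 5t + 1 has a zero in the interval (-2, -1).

f(-2) = -37 and f(-1) = 2, which have opposite signs.
As a polynomial, f is continuous on every closed interval.
By the Intermediate Value Theorem f must vanish at some point of (-2, -1).

Yes, f has a root in the interval.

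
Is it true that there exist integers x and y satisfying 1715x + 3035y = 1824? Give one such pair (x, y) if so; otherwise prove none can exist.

Any value of 1715x + 3035y is a multiple of gcd(1715, 3035) = 5.
But 1824 is not a multiple of 5 (it leaves remainder 4).
Hence no integers x, y satisfy the equation.

There are no such integers.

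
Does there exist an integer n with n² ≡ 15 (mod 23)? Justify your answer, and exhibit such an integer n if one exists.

Apply Euler's criterion with the prime 23: 15 is a quadratic residue iff 15^11 ≡ 1 (mod 23), and a non-residue iff it is ≡ −1.
Squaring successively (mod 23): 15^2 = 225 ≡ 18; 15^4 ≡ 18² = 324 ≡ 2; 15^8 ≡ 2² = 4 ≡ 4.
Since 11 = 8 + 2 + 1, 15^11 ≡ 4 · 18 · 15; multiplying out mod 23: 4·18 = 72 ≡ 3, then 3·15 = 45 ≡ 22. Thus 15^11 ≡ 22 ≡ −1 (mod 23).
The value −1 means 15 is a non-residue modulo 23, so n² ≡ 15 (mod 23) is impossible.

There is no such integer.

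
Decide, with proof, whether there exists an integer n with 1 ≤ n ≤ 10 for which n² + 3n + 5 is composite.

At n = 2: 2² + 3·2 + 5 = 15 = 3·5, which is composite.

n = 2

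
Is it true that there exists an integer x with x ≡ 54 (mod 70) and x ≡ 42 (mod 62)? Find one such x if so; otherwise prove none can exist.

x = 1034

gcd(70, 62) = 2. A simultaneous solution exists iff 54 ≡ 42 (mod 2); here 54 mod 2 = 0 = 42 mod 2, so it does.
Write x = 54 + 70t. Then 70t ≡ 42 − 54 ≡ 50 (mod 62); dividing through by 2 gives 35t ≡ 25 (mod 31).
35 ≡ 4 (mod 31), so this reads 4t ≡ 25 (mod 31). Since 4·8 = 32 = 1·31 + 1, the inverse of 4 mod 31 is 8.
Therefore t ≡ 8·25 = 200 ≡ 14 (mod 31).
Then x = 54 + 70·14 = 1034.
Indeed 1034 ≡ 54 (mod 70) and 1034 ≡ 42 (mod 62).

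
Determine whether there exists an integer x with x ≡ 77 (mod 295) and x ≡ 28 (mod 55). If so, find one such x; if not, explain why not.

gcd(295, 55) = 5. If x ≡ 77 (mod 295) and x ≡ 28 (mod 55), then x ≡ 77 (mod 5) and x ≡ 28 (mod 5).
But 77 mod 5 = 2 while 28 mod 5 = 3, a contradiction.
Hence the system has no solution.

No, no such integer exists.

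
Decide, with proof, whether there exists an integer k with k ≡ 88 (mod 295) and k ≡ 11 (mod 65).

Reduce both congruences modulo 5, which divides 295 and 65: they say k ≡ 88 (mod 5) and k ≡ 11 (mod 5).
But 88 mod 5 = 3 while 11 mod 5 = 1, a contradiction.
Therefore no such k exists.

No such integer exists.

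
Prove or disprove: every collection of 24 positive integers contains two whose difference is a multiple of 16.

True.

Partition the integers by their residue mod 16; there are 16 classes.
Since 24 > 16, two of the 24 integers must share a residue class by the pigeonhole principle; call them a and b.
Equal remainders mean a − b ≡ 0 (mod 16), so 16 divides their difference.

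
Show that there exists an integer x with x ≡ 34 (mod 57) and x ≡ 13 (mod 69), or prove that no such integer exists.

x = 1117

Here gcd(57, 69) = 3, and both 34 and 13 leave remainder 1 mod 3, so the system is consistent.
Put x = 34 + 57t, so we need 57t ≡ 48 (mod 69), equivalently (divide by 3) 19t ≡ 16 (mod 23).
Note 19·17 = 323 ≡ 1 (mod 23) (as 323 − 1 = 14·23), so 19⁻¹ ≡ 17.
Therefore t ≡ 17·16 = 272 ≡ 19 (mod 23).
Then x = 34 + 57·19 = 1117.
Verify: 1117 = 19·57 + 34 and 1117 = 16·69 + 13. ✓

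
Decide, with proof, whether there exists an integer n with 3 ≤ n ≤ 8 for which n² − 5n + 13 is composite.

At n = 7: 7² − 5·7 + 13 = 27 = 3·9, which is composite.

n = 7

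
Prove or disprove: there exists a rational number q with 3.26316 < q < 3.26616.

Look for a denominator N such that an integer falls strictly between N·3.26316 and N·3.26616. N = 34 works: 34·3.26316 = 110.94744 < 111 < 111.04944 = 34·3.26616.
Hence 111/34 is a rational number with 3.26316 < 111/34 < 3.26616.

q = 111/34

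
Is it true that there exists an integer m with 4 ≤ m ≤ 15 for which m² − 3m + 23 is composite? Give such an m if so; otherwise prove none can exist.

m = 13

At m = 13: 13² − 3·13 + 23 = 153 = 3·51, which is composite.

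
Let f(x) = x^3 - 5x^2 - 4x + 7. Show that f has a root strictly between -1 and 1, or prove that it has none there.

Such a root exists.

f(-1) = 5 and f(1) = -1, which have opposite signs.
f is continuous everywhere (it is a polynomial), in particular on [-1, 1].
By the Intermediate Value Theorem f must vanish at some point of (-1, 1).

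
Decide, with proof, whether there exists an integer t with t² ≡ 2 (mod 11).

Since (11 − t)² ≡ t² (mod 11), it suffices to square t = 0, 1, …, 5: the residues are 0, 1, 4, 9, 5, 3.
So the quadratic residues mod 11 are {0, 1, 3, 4, 5, 9}, and 2 is not among them.
Hence no integer t has t² ≡ 2 (mod 11).

No, no such integer exists.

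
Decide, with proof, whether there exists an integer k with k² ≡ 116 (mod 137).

137 is prime, so by Euler's criterion 116 is a square mod 137 iff 116^((137−1)/2) = 116^68 ≡ 1 (mod 137).
Repeated squaring mod 137: 116^2 = 13456 ≡ 30; 116^4 ≡ 30² = 900 ≡ 78; 116^8 ≡ 78² = 6084 ≡ 56; 116^16 ≡ 56² = 3136 ≡ 122; 116^32 ≡ 122² = 14884 ≡ 88; 116^64 ≡ 88² = 7744 ≡ 72.
Since 68 = 64 + 4, 116^68 ≡ 72 · 78; multiplying out mod 137: 72·78 = 5616 ≡ 136. Thus 116^68 ≡ 136 ≡ −1 (mod 137).
The value −1 means 116 is a non-residue modulo 137, so k² ≡ 116 (mod 137) is impossible.

No such integer exists.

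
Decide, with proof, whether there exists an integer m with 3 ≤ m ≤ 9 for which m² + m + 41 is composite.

The values for m = 3, 4, …, 9 are 53, 61, 71, 83, 97, 113, 131, and each of these is prime.
So no value in the range makes the expression composite.

No, no such integer m in that range exists.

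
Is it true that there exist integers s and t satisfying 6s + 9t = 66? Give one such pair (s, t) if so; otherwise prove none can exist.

s = 2, t = 6

gcd(6, 9) = 3, and 3 divides 66, so integer solutions exist.
Dividing through by 3 reduces the equation to 2s + 3t = 22.
Run the Euclidean algorithm on 3 and 2: 3 = 1·2 + 1, 2 = 2·1 + 0.
Unwinding: 1 = 3 − 1·2, i.e. 2·(-1) + 3·1 = 1.
Times 22: 2·(-22) + 3·22 = 22, so (-22, 22) solves it.
Shifting by a multiple of (3, −2) keeps it a solution: s = -22 + 8·3 = 2, t = 22 − 8·2 = 6.
Check: 6·2 + 9·6 = 12 + 54 = 66. ✓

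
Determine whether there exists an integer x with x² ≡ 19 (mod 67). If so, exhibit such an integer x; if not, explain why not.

Take x = 32. Then 32² = 1024 = 15·67 + 19, so 32² ≡ 19 (mod 67).

x = 32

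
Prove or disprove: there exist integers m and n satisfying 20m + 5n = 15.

m = 0, n = 3

Since gcd(20, 5) = 5 and 15 = 5·3, Bézout's identity guarantees a solution.
Dividing through by 5 reduces the equation to 4m + 1n = 3.
With a unit coefficient on n, (m, n) = (0, 3) is an immediate solution.
Indeed 20·0 + 5·3 = 0 + 15 = 15.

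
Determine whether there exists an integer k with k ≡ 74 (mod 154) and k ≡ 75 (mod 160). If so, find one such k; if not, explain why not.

gcd(154, 160) = 2. If k ≡ 74 (mod 154) and k ≡ 75 (mod 160), then k ≡ 74 (mod 2) and k ≡ 75 (mod 2).
But 74 mod 2 = 0 while 75 mod 2 = 1, a contradiction.
Hence the system has no solution.

There is no such integer.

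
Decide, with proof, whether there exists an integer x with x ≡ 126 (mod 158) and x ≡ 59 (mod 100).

Both moduli are multiples of 2 = gcd(158, 100), so any solution would satisfy x ≡ 126 and x ≡ 59 modulo 2 simultaneously.
But 126 mod 2 = 0 while 59 mod 2 = 1, a contradiction.
Therefore no such x exists.

There is no such integer.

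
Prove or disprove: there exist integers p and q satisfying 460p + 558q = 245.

gcd(460, 558) = 2, so every integer of the form 460p + 558q is a multiple of 2.
But 245 = 2·122 + 1, so 2 ∤ 245.
Hence no integers p, q satisfy the equation.

No such integers exist.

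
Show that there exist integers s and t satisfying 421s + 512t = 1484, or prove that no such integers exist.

s = 220, t = -178

Since gcd(421, 512) = 1, every integer is an integer combination of 421 and 512.
Dividing repeatedly: 512 = 1·421 + 91, 421 = 4·91 + 57, 91 = 1·57 + 34, 57 = 1·34 + 23, 34 = 1·23 + 11, 23 = 2·11 + 1, 11 = 11·1 + 0.
Working back up the chain: 1 = 23 − 2·11 = 23 − 2·(34 − 1·23) = −2·34 + 3·23 = −2·34 + 3·(57 − 1·34) = 3·57 − 5·34 = 3·57 − 5·(91 − 1·57) = −5·91 + 8·57 = −5·91 + 8·(421 − 4·91) = 8·421 − 37·91 = 8·421 − 37·(512 − 1·421) = −37·512 + 45·421. So 421·45 + 512·(-37) = 1.
Times 1484: 421·66780 + 512·(-54908) = 1484, so (66780, -54908) solves it.
Subtracting 130·512 from s and adding 130·421 to t gives the tidier solution (220, -178).
Indeed 421·220 + 512·(-178) = 92620 − 91136 = 1484.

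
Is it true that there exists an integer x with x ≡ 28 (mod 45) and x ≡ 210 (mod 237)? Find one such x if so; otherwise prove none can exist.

No such integer exists.

Reduce both congruences modulo 3, which divides 45 and 237: they say x ≡ 28 (mod 3) and x ≡ 210 (mod 3).
These are incompatible: 28 − 210 = -182 is not divisible by 3.
Therefore no such x exists.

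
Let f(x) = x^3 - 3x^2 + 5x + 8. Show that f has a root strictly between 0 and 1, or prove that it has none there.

Evaluate at the endpoints: f(0) = 8, f(1) = 11 — same sign (positive).
f'(x) = 3x^2 - 6x + 5 has discriminant (-6)² − 4·3·5 = -24 < 0, so f' has no real roots and is positive for every real x.
Hence f is strictly increasing on ℝ, and in particular on [0, 1]. A strictly monotone function with same-sign endpoint values stays positive on the whole interval, so f has no zero in (0, 1).

f has no root in that interval.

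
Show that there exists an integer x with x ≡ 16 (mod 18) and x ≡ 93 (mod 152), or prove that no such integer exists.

Reduce both congruences modulo 2, which divides 18 and 152: they say x ≡ 16 (mod 2) and x ≡ 93 (mod 2).
But 16 mod 2 = 0 while 93 mod 2 = 1, a contradiction.
Hence the system has no solution.

There is no such integer.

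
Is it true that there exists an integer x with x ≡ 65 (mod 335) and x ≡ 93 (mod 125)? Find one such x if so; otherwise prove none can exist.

No such integer exists.

Reduce both congruences modulo 5, which divides 335 and 125: they say x ≡ 65 (mod 5) and x ≡ 93 (mod 5).
However 65 ≡ 0 and 93 ≡ 3 (mod 5), and 0 ≠ 3.
Therefore no such x exists.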